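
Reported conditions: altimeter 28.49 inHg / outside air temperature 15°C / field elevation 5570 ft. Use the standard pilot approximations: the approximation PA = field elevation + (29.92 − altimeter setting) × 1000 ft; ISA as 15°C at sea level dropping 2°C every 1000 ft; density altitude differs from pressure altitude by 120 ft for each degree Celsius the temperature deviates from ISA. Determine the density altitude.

8680 ft

Pressure altitude = 5570 + (29.92 − 28.49) × 1000 = 5570 + (+1430) = 7000 ft.
ISA temperature at 7000 ft = 15 − 2 × (7000/1000) = 1°C.
ISA deviation = 15 − 1 = +14°C.
Density altitude = 7000 + 120 × (14) = 8680 ft.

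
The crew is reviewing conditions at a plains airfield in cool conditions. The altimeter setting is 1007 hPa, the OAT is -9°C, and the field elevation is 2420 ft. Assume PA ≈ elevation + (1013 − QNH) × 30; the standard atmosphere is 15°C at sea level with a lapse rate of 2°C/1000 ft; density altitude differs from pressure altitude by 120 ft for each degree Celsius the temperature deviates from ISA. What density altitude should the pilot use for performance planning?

344 ft

Pressure altitude = 2420 + (1013 − 1007) × 30 = 2420 + (+180) = 2600 ft.
ISA temperature at 2600 ft = 15 − 2 × (2600/1000) = 9.8°C.
ISA deviation = -9 − 9.8 = -18.8°C.
Density altitude = 2600 + 120 × (-18.8) = 344 ft.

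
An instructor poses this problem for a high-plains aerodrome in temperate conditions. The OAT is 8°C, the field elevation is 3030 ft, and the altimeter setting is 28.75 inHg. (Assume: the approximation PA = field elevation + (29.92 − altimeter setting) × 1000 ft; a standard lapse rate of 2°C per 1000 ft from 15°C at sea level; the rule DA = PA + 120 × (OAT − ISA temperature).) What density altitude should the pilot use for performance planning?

4368 ft

Pressure altitude = 3030 + (29.92 − 28.75) × 1000 = 3030 + (+1170) = 4200 ft.
ISA temperature at 4200 ft = 15 − 2 × (4200/1000) = 6.6°C.
ISA deviation = 8 − 6.6 = +1.4°C.
Density altitude = 4200 + 120 × (1.4) = 4368 ft.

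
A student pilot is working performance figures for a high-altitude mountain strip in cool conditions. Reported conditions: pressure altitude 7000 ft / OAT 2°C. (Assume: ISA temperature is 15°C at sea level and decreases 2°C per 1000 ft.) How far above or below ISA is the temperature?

ISA+1°C

ISA temperature at 7000 ft = 15 − 2 × (7000/1000) = 1°C.
Deviation = OAT − ISA = 2 − 1 = +1°C.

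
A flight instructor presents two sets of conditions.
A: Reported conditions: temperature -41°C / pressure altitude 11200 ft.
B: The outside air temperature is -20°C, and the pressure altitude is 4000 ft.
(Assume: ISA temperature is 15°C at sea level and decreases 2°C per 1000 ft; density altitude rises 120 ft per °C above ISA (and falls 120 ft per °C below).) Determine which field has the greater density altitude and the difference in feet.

A: ISA temp = -7.4°C, deviation -33.6°C, DA = 11200 + 120 × (-33.6) = 7168 ft.
B: ISA temp = 7°C, deviation -27°C, DA = 4000 + 120 × (-27) = 760 ft.
A is higher by 7168 − 760 = 6408 ft.

A by 6408 ft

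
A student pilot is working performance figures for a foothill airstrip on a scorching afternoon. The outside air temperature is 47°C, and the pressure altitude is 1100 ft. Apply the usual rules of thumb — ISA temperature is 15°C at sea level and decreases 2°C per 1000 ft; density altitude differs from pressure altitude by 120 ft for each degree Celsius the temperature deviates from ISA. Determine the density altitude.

ISA temperature at 1100 ft = 15 − 2 × (1100/1000) = 12.8°C.
ISA deviation = 47 − 12.8 = +34.2°C.
Density altitude = 1100 + 120 × (34.2) = 1100 + (+4104) = 5204 ft.

5204 ft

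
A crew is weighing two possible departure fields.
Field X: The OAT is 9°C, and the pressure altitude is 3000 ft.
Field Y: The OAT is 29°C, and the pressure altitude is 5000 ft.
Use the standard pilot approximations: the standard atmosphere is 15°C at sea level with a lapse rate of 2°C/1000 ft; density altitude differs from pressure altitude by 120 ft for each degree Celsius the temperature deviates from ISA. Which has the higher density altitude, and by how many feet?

Field X: ISA temp = 9°C, deviation 0°C, DA = 3000 + 120 × 0 = 3000 ft.
Field Y: ISA temp = 5°C, deviation +24°C, DA = 5000 + 120 × 24 = 7880 ft.
Field Y is higher by 7880 − 3000 = 4880 ft.

Field Y by 4880 ft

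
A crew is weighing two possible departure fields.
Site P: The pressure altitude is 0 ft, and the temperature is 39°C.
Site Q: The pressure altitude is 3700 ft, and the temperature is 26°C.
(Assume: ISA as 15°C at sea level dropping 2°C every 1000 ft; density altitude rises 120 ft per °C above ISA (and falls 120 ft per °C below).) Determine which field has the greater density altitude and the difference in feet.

Site P: ISA temp = 15°C, deviation +24°C, DA = 0 + 120 × 24 = 2880 ft.
Site Q: ISA temp = 7.6°C, deviation +18.4°C, DA = 3700 + 120 × 18.4 = 5908 ft.
Site Q is higher by 5908 − 2880 = 3028 ft.

Site Q by 3028 ft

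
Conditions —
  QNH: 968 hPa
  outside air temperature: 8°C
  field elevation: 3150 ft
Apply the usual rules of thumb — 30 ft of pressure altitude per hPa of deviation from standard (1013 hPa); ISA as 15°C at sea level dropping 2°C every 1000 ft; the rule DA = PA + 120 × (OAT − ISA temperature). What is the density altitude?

4740 ft

Pressure altitude = 3150 + (1013 − 968) × 30 = 3150 + (+1350) = 4500 ft.
ISA temperature at 4500 ft = 15 − 2 × (4500/1000) = 6°C.
ISA deviation = 8 − 6 = +2°C.
Density altitude = 4500 + 120 × (2) = 4740 ft.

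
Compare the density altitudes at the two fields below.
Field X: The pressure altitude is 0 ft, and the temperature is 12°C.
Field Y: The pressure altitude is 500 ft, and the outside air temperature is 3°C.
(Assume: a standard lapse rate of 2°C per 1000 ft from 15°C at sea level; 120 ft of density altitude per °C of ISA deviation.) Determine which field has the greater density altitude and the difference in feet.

Field X: ISA temp = 15°C, deviation -3°C, DA = 0 + 120 × (-3) = -360 ft.
Field Y: ISA temp = 14°C, deviation -11°C, DA = 500 + 120 × (-11) = -820 ft.
Field X is higher by -360 − (-820) = 460 ft.

Field X by 460 ft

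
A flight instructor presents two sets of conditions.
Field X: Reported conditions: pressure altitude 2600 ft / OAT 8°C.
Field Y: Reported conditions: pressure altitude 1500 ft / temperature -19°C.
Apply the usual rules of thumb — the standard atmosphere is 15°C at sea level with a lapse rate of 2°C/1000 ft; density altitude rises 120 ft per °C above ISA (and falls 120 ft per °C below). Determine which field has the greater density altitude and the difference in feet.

Field X by 4604 ft

Field X: ISA temp = 9.8°C, deviation -1.8°C, DA = 2600 + 120 × (-1.8) = 2384 ft.
Field Y: ISA temp = 12°C, deviation -31°C, DA = 1500 + 120 × (-31) = -2220 ft.
Field X is higher by 2384 − (-2220) = 4604 ft.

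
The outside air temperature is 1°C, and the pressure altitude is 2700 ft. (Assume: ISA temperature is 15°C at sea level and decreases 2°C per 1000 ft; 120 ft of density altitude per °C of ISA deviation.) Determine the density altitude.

1668 ft

ISA temperature at 2700 ft = 15 − 2 × (2700/1000) = 9.6°C.
ISA deviation = 1 − 9.6 = -8.6°C.
Density altitude = 2700 + 120 × (-8.6) = 2700 + (-1032) = 1668 ft.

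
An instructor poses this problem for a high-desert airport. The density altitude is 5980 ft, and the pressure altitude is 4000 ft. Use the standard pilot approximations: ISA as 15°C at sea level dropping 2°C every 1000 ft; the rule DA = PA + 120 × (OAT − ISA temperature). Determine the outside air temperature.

Density altitude − pressure altitude = 5980 − 4000 = +1980 ft.
At 120 ft/°C that is an ISA deviation of 1980/120 = +16.5°C.
ISA temperature at 4000 ft = 15 − 2 × (4000/1000) = 7°C.
OAT = ISA + deviation = 7 + (+16.5) = 23.5°C.

23.5°C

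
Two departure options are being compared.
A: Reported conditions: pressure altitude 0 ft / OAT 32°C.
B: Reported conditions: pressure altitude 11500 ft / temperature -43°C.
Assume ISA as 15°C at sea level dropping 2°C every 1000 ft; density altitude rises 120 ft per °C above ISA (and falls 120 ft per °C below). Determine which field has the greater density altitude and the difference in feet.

B by 5260 ft

A: ISA temp = 15°C, deviation +17°C, DA = 0 + 120 × 17 = 2040 ft.
B: ISA temp = -8°C, deviation -35°C, DA = 11500 + 120 × (-35) = 7300 ft.
B is higher by 7300 − 2040 = 5260 ft.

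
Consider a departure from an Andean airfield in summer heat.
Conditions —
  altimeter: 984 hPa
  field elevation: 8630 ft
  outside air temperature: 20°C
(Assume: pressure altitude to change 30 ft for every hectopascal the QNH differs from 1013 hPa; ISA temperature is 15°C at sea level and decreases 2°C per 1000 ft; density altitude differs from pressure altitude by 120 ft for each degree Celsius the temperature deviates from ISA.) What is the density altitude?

Pressure altitude = 8630 + (1013 − 984) × 30 = 8630 + (+870) = 9500 ft.
ISA temperature at 9500 ft = 15 − 2 × (9500/1000) = -4°C.
ISA deviation = 20 − (-4) = +24°C.
Density altitude = 9500 + 120 × (24) = 12380 ft.

12380 ft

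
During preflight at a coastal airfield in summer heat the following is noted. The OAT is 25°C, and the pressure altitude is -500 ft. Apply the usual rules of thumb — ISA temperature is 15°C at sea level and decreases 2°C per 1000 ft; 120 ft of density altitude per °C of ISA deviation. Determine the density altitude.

580 ft

ISA temperature at -500 ft = 15 − 2 × (-500/1000) = 16°C.
ISA deviation = 25 − 16 = +9°C.
Density altitude = -500 + 120 × (9) = -500 + (+1080) = 580 ft.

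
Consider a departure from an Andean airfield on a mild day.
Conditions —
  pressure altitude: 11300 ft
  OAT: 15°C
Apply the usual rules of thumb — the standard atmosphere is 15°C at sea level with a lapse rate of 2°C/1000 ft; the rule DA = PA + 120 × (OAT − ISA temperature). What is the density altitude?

14012 ft

ISA temperature at 11300 ft = 15 − 2 × (11300/1000) = -7.6°C.
ISA deviation = 15 − (-7.6) = +22.6°C.
Density altitude = 11300 + 120 × (22.6) = 11300 + (+2712) = 14012 ft.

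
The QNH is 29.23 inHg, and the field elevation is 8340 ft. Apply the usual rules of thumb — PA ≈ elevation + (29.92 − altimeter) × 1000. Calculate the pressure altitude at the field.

Pressure correction = (29.92 − 29.23) × 1000 = +690 ft.
Pressure altitude = 8340 + (+690) = 9030 ft.

9030 ft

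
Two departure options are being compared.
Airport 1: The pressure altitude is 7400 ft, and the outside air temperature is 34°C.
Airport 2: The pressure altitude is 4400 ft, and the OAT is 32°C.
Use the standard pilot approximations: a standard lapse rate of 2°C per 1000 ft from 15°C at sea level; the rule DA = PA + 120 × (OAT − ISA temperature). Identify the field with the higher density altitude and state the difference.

Airport 1 by 3960 ft

Airport 1: ISA temp = 0.2°C, deviation +33.8°C, DA = 7400 + 120 × 33.8 = 11456 ft.
Airport 2: ISA temp = 6.2°C, deviation +25.8°C, DA = 4400 + 120 × 25.8 = 7496 ft.
Airport 1 is higher by 11456 − 7496 = 3960 ft.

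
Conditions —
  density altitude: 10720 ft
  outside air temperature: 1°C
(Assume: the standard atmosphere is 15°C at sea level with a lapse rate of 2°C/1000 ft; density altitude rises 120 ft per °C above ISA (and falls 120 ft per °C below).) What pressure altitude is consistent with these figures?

10000 ft

DA = PA + 120 × (OAT − (15 − 2·PA/1000)) = PA + 120·OAT − 1800 + 0.24·PA = 1.24·PA + 120·OAT − 1800.
So 1.24·PA = 10720 − 120 × 1 + 1800 = 12400.
PA = 12400 / 1.24 = 10000 ft.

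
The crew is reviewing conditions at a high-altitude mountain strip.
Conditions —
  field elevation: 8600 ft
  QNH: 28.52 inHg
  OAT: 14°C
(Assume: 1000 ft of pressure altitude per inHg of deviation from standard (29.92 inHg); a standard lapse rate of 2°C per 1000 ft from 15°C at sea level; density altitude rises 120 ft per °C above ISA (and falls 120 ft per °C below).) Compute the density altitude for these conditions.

12280 ft

Pressure altitude = 8600 + (29.92 − 28.52) × 1000 = 8600 + (+1400) = 10000 ft.
ISA temperature at 10000 ft = 15 − 2 × (10000/1000) = -5°C.
ISA deviation = 14 − (-5) = +19°C.
Density altitude = 10000 + 120 × (19) = 12280 ft.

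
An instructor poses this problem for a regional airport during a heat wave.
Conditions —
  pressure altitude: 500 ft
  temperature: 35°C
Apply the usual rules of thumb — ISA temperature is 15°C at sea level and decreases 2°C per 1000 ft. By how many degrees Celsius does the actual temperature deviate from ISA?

ISA+21°C

ISA temperature at 500 ft = 15 − 2 × (500/1000) = 14°C.
Deviation = OAT − ISA = 35 − 14 = +21°C.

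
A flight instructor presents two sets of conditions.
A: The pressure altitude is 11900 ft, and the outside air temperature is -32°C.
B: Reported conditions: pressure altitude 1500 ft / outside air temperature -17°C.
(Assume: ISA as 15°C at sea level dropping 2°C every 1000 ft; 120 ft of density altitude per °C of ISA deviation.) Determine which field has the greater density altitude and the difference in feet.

A: ISA temp = -8.8°C, deviation -23.2°C, DA = 11900 + 120 × (-23.2) = 9116 ft.
B: ISA temp = 12°C, deviation -29°C, DA = 1500 + 120 × (-29) = -1980 ft.
A is higher by 9116 − (-1980) = 11096 ft.

A by 11096 ft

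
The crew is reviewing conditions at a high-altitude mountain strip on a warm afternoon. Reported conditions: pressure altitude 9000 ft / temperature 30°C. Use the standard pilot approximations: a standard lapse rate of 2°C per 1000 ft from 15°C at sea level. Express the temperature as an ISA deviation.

ISA temperature at 9000 ft = 15 − 2 × (9000/1000) = -3°C.
Deviation = OAT − ISA = 30 − (-3) = +33°C.

ISA+33°C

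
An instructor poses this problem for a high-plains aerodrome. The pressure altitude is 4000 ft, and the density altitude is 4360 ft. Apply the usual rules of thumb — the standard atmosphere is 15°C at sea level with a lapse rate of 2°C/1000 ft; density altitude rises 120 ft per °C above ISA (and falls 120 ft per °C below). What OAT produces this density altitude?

10°C

Density altitude − pressure altitude = 4360 − 4000 = +360 ft.
At 120 ft/°C that is an ISA deviation of 360/120 = +3°C.
ISA temperature at 4000 ft = 15 − 2 × (4000/1000) = 7°C.
OAT = ISA + deviation = 7 + (+3) = 10°C.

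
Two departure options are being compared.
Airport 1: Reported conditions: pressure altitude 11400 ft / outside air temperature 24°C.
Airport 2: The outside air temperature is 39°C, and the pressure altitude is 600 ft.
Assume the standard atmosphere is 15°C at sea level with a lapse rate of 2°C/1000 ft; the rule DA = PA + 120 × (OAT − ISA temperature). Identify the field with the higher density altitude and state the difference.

Airport 1: ISA temp = -7.8°C, deviation +31.8°C, DA = 11400 + 120 × 31.8 = 15216 ft.
Airport 2: ISA temp = 13.8°C, deviation +25.2°C, DA = 600 + 120 × 25.2 = 3624 ft.
Airport 1 is higher by 15216 − 3624 = 11592 ft.

Airport 1 by 11592 ft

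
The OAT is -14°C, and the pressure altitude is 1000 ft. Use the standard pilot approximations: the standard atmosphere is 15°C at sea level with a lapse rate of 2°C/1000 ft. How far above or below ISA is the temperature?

ISA temperature at 1000 ft = 15 − 2 × (1000/1000) = 13°C.
Deviation = OAT − ISA = -14 − 13 = -27°C.

ISA-27°C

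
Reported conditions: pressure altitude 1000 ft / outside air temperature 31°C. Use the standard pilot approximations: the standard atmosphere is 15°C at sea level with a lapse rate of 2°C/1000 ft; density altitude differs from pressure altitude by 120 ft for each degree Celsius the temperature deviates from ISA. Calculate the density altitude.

ISA temperature at 1000 ft = 15 − 2 × (1000/1000) = 13°C.
ISA deviation = 31 − 13 = +18°C.
Density altitude = 1000 + 120 × (18) = 1000 + (+2160) = 3160 ft.

3160 ft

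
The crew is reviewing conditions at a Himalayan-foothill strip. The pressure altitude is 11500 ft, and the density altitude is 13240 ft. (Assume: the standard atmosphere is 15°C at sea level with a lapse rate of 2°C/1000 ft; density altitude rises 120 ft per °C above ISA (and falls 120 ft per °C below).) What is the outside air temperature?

Density altitude − pressure altitude = 13240 − 11500 = +1740 ft.
At 120 ft/°C that is an ISA deviation of 1740/120 = +14.5°C.
ISA temperature at 11500 ft = 15 − 2 × (11500/1000) = -8°C.
OAT = ISA + deviation = -8 + (+14.5) = 6.5°C.

6.5°C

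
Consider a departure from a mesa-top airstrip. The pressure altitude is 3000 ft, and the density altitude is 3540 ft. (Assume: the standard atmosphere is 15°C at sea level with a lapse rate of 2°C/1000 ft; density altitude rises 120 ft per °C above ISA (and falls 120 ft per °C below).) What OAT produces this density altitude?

Density altitude − pressure altitude = 3540 − 3000 = +540 ft.
At 120 ft/°C that is an ISA deviation of 540/120 = +4.5°C.
ISA temperature at 3000 ft = 15 − 2 × (3000/1000) = 9°C.
OAT = ISA + deviation = 9 + (+4.5) = 13.5°C.

13.5°C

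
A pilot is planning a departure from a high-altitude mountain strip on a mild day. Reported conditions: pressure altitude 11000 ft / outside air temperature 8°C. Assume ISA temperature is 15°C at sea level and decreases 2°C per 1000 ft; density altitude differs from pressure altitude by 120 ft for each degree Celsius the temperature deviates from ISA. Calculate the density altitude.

ISA temperature at 11000 ft = 15 − 2 × (11000/1000) = -7°C.
ISA deviation = 8 − (-7) = +15°C.
Density altitude = 11000 + 120 × (15) = 11000 + (+1800) = 12800 ft.

12800 ft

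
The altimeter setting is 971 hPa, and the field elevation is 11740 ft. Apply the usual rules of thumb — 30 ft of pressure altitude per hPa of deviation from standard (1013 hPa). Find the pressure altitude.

Pressure correction = (1013 − 971) × 30 = +1260 ft.
Pressure altitude = 11740 + (+1260) = 13000 ft.

13000 ft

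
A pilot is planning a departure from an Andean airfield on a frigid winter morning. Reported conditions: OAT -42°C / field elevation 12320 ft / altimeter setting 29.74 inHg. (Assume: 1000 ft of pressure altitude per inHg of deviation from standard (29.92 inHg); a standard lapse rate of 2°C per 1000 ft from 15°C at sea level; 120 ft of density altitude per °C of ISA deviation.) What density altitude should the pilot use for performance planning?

8660 ft

Pressure altitude = 12320 + (29.92 − 29.74) × 1000 = 12320 + (+180) = 12500 ft.
ISA temperature at 12500 ft = 15 − 2 × (12500/1000) = -10°C.
ISA deviation = -42 − (-10) = -32°C.
Density altitude = 12500 + 120 × (-32) = 8660 ft.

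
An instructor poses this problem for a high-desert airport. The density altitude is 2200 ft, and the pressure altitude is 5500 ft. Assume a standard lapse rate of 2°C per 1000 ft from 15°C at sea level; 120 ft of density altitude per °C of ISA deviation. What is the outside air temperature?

-23.5°C

Density altitude − pressure altitude = 2200 − 5500 = -3300 ft.
At 120 ft/°C that is an ISA deviation of -3300/120 = -27.5°C.
ISA temperature at 5500 ft = 15 − 2 × (5500/1000) = 4°C.
OAT = ISA + deviation = 4 + (-27.5) = -23.5°C.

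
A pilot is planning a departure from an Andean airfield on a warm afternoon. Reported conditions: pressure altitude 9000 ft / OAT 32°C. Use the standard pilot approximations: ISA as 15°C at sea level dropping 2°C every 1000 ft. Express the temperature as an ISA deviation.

ISA temperature at 9000 ft = 15 − 2 × (9000/1000) = -3°C.
Deviation = OAT − ISA = 32 − (-3) = +35°C.

ISA+35°C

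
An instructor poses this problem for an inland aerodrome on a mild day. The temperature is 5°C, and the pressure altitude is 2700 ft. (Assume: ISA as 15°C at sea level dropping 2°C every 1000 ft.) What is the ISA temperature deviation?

ISA temperature at 2700 ft = 15 − 2 × (2700/1000) = 9.6°C.
Deviation = OAT − ISA = 5 − 9.6 = -4.6°C.

ISA-4.6°C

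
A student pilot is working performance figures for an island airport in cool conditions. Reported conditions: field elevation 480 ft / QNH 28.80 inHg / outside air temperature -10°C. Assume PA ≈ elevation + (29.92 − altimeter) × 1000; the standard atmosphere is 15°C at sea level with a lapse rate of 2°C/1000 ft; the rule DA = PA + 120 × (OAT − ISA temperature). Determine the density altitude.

Pressure altitude = 480 + (29.92 − 28.80) × 1000 = 480 + (+1120) = 1600 ft.
ISA temperature at 1600 ft = 15 − 2 × (1600/1000) = 11.8°C.
ISA deviation = -10 − 11.8 = -21.8°C.
Density altitude = 1600 + 120 × (-21.8) = -1016 ft.

-1016 ft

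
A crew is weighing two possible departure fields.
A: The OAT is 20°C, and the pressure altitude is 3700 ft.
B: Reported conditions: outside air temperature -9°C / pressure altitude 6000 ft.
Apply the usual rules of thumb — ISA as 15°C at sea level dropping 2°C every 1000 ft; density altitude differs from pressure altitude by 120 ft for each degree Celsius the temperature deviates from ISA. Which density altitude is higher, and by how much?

A: ISA temp = 7.6°C, deviation +12.4°C, DA = 3700 + 120 × 12.4 = 5188 ft.
B: ISA temp = 3°C, deviation -12°C, DA = 6000 + 120 × (-12) = 4560 ft.
A is higher by 5188 − 4560 = 628 ft.

A by 628 ft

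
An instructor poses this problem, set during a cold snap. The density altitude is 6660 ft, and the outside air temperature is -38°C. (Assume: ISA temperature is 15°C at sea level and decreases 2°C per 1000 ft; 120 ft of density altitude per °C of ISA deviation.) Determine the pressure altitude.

DA = PA + 120 × (OAT − (15 − 2·PA/1000)) = PA + 120·OAT − 1800 + 0.24·PA = 1.24·PA + 120·OAT − 1800.
So 1.24·PA = 6660 − 120 × (-38) + 1800 = 13020.
PA = 13020 / 1.24 = 10500 ft.

10500 ft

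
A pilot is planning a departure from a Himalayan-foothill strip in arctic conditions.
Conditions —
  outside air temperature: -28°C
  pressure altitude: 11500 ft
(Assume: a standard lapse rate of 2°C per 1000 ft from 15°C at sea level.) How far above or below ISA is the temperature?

ISA-20°C

ISA temperature at 11500 ft = 15 − 2 × (11500/1000) = -8°C.
Deviation = OAT − ISA = -28 − (-8) = -20°C.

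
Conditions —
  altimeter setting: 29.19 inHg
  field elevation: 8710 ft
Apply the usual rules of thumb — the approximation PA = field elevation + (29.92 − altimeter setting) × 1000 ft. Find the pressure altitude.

Pressure correction = (29.92 − 29.19) × 1000 = +730 ft.
Pressure altitude = 8710 + (+730) = 9440 ft.

9440 ft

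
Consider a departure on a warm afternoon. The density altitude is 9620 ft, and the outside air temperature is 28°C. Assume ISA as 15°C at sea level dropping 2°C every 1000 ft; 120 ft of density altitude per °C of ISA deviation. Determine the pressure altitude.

DA = PA + 120 × (OAT − (15 − 2·PA/1000)) = PA + 120·OAT − 1800 + 0.24·PA = 1.24·PA + 120·OAT − 1800.
So 1.24·PA = 9620 − 120 × 28 + 1800 = 8060.
PA = 8060 / 1.24 = 6500 ft.

6500 ft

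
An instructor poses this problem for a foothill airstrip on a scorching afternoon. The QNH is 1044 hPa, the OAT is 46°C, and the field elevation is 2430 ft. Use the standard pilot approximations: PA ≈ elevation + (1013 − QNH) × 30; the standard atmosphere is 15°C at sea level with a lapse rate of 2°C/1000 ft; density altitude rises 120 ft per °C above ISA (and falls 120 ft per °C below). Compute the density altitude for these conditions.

5580 ft

Pressure altitude = 2430 + (1013 − 1044) × 30 = 2430 + (-930) = 1500 ft.
ISA temperature at 1500 ft = 15 − 2 × (1500/1000) = 12°C.
ISA deviation = 46 − 12 = +34°C.
Density altitude = 1500 + 120 × (34) = 5580 ft.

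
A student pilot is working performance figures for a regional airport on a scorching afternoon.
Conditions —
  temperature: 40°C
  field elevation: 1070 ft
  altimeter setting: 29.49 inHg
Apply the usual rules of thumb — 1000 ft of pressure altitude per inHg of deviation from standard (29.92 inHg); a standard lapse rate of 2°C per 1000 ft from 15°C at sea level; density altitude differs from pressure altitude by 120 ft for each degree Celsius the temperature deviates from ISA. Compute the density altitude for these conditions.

4860 ft

Pressure altitude = 1070 + (29.92 − 29.49) × 1000 = 1070 + (+430) = 1500 ft.
ISA temperature at 1500 ft = 15 − 2 × (1500/1000) = 12°C.
ISA deviation = 40 − 12 = +28°C.
Density altitude = 1500 + 120 × (28) = 4860 ft.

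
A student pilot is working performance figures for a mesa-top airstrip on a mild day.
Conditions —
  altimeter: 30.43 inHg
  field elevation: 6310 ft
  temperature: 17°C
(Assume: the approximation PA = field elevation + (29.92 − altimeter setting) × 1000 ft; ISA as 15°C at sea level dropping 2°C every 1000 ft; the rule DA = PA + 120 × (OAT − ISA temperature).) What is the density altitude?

Pressure altitude = 6310 + (29.92 − 30.43) × 1000 = 6310 + (-510) = 5800 ft.
ISA temperature at 5800 ft = 15 − 2 × (5800/1000) = 3.4°C.
ISA deviation = 17 − 3.4 = +13.6°C.
Density altitude = 5800 + 120 × (13.6) = 7432 ft.

7432 ft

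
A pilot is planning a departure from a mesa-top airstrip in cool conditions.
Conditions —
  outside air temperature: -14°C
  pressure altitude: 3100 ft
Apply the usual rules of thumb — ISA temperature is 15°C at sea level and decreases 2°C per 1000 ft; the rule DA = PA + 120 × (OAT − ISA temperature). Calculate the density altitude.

364 ft

ISA temperature at 3100 ft = 15 − 2 × (3100/1000) = 8.8°C.
ISA deviation = -14 − 8.8 = -22.8°C.
Density altitude = 3100 + 120 × (-22.8) = 3100 + (-2736) = 364 ft.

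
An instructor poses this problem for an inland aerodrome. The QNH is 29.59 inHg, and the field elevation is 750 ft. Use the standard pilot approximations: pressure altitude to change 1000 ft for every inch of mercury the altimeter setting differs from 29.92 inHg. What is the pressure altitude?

Pressure correction = (29.92 − 29.59) × 1000 = +330 ft.
Pressure altitude = 750 + (+330) = 1080 ft.

1080 ft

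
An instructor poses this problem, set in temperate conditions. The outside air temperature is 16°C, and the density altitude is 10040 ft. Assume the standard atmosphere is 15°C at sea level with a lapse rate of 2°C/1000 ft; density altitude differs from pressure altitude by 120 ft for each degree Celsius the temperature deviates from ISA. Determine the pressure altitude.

DA = PA + 120 × (OAT − (15 − 2·PA/1000)) = PA + 120·OAT − 1800 + 0.24·PA = 1.24·PA + 120·OAT − 1800.
So 1.24·PA = 10040 − 120 × 16 + 1800 = 9920.
PA = 9920 / 1.24 = 8000 ft.

8000 ft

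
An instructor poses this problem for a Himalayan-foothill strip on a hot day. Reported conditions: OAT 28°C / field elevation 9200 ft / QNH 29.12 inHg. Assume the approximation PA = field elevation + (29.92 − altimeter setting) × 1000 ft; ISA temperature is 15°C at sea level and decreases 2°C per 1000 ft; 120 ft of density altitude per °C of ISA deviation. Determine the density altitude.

Pressure altitude = 9200 + (29.92 − 29.12) × 1000 = 9200 + (+800) = 10000 ft.
ISA temperature at 10000 ft = 15 − 2 × (10000/1000) = -5°C.
ISA deviation = 28 − (-5) = +33°C.
Density altitude = 10000 + 120 × (33) = 13960 ft.

13960 ft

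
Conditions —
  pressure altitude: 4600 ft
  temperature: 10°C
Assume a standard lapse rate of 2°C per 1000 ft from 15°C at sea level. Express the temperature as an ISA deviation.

ISA temperature at 4600 ft = 15 − 2 × (4600/1000) = 5.8°C.
Deviation = OAT − ISA = 10 − 5.8 = +4.2°C.

ISA+4.2°C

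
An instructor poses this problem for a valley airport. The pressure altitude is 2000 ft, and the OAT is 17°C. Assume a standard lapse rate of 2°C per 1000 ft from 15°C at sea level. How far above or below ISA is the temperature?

ISA+6°C

ISA temperature at 2000 ft = 15 − 2 × (2000/1000) = 11°C.
Deviation = OAT − ISA = 17 − 11 = +6°C.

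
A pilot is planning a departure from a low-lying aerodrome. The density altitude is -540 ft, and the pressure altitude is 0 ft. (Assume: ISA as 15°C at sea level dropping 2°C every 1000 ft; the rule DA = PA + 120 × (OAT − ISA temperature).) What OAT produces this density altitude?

10.5°C

Density altitude − pressure altitude = -540 − 0 = -540 ft.
At 120 ft/°C that is an ISA deviation of -540/120 = -4.5°C.
ISA temperature at 0 ft = 15 − 2 × (0/1000) = 15°C.
OAT = ISA + deviation = 15 + (-4.5) = 10.5°C.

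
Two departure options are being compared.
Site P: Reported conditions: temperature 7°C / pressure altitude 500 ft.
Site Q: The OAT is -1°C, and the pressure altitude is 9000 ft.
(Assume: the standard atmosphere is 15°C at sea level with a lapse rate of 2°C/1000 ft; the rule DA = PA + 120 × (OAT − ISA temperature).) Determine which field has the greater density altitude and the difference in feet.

Site P: ISA temp = 14°C, deviation -7°C, DA = 500 + 120 × (-7) = -340 ft.
Site Q: ISA temp = -3°C, deviation +2°C, DA = 9000 + 120 × 2 = 9240 ft.
Site Q is higher by 9240 − (-340) = 9580 ft.

Site Q by 9580 ft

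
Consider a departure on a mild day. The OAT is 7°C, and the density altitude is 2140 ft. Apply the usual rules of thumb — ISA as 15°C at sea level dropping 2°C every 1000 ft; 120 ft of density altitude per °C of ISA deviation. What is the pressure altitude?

DA = PA + 120 × (OAT − (15 − 2·PA/1000)) = PA + 120·OAT − 1800 + 0.24·PA = 1.24·PA + 120·OAT − 1800.
So 1.24·PA = 2140 − 120 × 7 + 1800 = 3100.
PA = 3100 / 1.24 = 2500 ft.

2500 ft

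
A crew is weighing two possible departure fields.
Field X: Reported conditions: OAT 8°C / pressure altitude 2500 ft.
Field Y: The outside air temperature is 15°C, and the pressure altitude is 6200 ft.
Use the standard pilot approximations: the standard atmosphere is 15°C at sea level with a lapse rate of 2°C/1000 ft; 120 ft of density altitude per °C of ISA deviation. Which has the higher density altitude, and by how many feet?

Field Y by 5428 ft

Field X: ISA temp = 10°C, deviation -2°C, DA = 2500 + 120 × (-2) = 2260 ft.
Field Y: ISA temp = 2.6°C, deviation +12.4°C, DA = 6200 + 120 × 12.4 = 7688 ft.
Field Y is higher by 7688 − 2260 = 5428 ft.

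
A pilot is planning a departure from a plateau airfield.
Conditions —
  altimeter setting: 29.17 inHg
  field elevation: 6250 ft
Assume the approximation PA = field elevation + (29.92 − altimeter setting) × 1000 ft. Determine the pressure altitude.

7000 ft

Pressure correction = (29.92 − 29.17) × 1000 = +750 ft.
Pressure altitude = 6250 + (+750) = 7000 ft.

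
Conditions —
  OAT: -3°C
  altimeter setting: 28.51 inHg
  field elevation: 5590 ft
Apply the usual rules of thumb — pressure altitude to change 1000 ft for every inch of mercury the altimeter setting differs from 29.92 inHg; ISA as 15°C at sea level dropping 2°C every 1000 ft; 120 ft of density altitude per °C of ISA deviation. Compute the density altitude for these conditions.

6520 ft

Pressure altitude = 5590 + (29.92 − 28.51) × 1000 = 5590 + (+1410) = 7000 ft.
ISA temperature at 7000 ft = 15 − 2 × (7000/1000) = 1°C.
ISA deviation = -3 − 1 = -4°C.
Density altitude = 7000 + 120 × (-4) = 6520 ft.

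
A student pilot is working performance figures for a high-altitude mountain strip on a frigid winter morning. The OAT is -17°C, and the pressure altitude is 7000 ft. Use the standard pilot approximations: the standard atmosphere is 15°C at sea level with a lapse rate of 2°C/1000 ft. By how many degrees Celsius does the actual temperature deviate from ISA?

ISA-18°C

ISA temperature at 7000 ft = 15 − 2 × (7000/1000) = 1°C.
Deviation = OAT − ISA = -17 − 1 = -18°C.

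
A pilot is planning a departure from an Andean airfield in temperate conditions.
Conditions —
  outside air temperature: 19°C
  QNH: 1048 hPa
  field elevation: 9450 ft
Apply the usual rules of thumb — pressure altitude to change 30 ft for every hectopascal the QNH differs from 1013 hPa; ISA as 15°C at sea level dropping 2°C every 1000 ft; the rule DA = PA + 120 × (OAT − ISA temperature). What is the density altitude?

Pressure altitude = 9450 + (1013 − 1048) × 30 = 9450 + (-1050) = 8400 ft.
ISA temperature at 8400 ft = 15 − 2 × (8400/1000) = -1.8°C.
ISA deviation = 19 − (-1.8) = +20.8°C.
Density altitude = 8400 + 120 × (20.8) = 10896 ft.

10896 ft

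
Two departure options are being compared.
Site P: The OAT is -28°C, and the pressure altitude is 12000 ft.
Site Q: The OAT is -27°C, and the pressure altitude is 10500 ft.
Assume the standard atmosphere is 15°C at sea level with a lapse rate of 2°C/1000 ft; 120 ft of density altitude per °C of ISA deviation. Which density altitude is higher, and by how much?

Site P by 1740 ft

Site P: ISA temp = -9°C, deviation -19°C, DA = 12000 + 120 × (-19) = 9720 ft.
Site Q: ISA temp = -6°C, deviation -21°C, DA = 10500 + 120 × (-21) = 7980 ft.
Site P is higher by 9720 − 7980 = 1740 ft.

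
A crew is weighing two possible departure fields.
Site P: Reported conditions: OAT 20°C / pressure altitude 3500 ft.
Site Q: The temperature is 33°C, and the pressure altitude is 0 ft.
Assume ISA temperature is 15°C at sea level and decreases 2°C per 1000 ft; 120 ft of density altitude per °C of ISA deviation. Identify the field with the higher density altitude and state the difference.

Site P by 2780 ft

Site P: ISA temp = 8°C, deviation +12°C, DA = 3500 + 120 × 12 = 4940 ft.
Site Q: ISA temp = 15°C, deviation +18°C, DA = 0 + 120 × 18 = 2160 ft.
Site P is higher by 4940 − 2160 = 2780 ft.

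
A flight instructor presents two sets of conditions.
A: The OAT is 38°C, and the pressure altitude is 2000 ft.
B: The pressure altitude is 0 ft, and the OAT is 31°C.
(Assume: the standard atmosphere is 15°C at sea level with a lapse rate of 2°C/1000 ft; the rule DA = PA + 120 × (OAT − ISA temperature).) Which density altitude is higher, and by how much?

A: ISA temp = 11°C, deviation +27°C, DA = 2000 + 120 × 27 = 5240 ft.
B: ISA temp = 15°C, deviation +16°C, DA = 0 + 120 × 16 = 1920 ft.
A is higher by 5240 − 1920 = 3320 ft.

A by 3320 ft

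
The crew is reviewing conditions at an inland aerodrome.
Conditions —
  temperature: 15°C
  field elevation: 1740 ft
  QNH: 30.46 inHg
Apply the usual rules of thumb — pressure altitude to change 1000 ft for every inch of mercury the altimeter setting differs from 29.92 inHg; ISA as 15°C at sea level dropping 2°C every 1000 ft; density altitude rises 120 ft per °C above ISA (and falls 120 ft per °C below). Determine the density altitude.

1488 ft

Pressure altitude = 1740 + (29.92 − 30.46) × 1000 = 1740 + (-540) = 1200 ft.
ISA temperature at 1200 ft = 15 − 2 × (1200/1000) = 12.6°C.
ISA deviation = 15 − 12.6 = +2.4°C.
Density altitude = 1200 + 120 × (2.4) = 1488 ft.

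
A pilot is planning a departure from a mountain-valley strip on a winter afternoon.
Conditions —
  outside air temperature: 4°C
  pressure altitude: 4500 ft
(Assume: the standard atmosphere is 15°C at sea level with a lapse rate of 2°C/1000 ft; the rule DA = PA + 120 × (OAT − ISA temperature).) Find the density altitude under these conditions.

4260 ft

ISA temperature at 4500 ft = 15 − 2 × (4500/1000) = 6°C.
ISA deviation = 4 − 6 = -2°C.
Density altitude = 4500 + 120 × (-2) = 4500 + (-240) = 4260 ft.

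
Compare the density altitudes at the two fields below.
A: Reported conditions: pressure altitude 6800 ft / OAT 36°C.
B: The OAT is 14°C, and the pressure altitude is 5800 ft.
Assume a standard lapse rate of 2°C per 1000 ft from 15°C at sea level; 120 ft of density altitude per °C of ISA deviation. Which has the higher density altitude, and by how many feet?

A: ISA temp = 1.4°C, deviation +34.6°C, DA = 6800 + 120 × 34.6 = 10952 ft.
B: ISA temp = 3.4°C, deviation +10.6°C, DA = 5800 + 120 × 10.6 = 7072 ft.
A is higher by 10952 − 7072 = 3880 ft.

A by 3880 ft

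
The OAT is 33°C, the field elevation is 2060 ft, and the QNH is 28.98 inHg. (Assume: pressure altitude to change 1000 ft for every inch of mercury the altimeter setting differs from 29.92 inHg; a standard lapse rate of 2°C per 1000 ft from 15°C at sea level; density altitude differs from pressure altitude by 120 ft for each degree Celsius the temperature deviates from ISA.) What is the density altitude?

Pressure altitude = 2060 + (29.92 − 28.98) × 1000 = 2060 + (+940) = 3000 ft.
ISA temperature at 3000 ft = 15 − 2 × (3000/1000) = 9°C.
ISA deviation = 33 − 9 = +24°C.
Density altitude = 3000 + 120 × (24) = 5880 ft.

5880 ft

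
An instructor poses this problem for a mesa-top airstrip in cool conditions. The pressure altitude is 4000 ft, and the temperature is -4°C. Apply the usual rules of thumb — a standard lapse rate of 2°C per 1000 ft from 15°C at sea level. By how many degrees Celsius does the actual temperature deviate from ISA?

ISA-11°C

ISA temperature at 4000 ft = 15 − 2 × (4000/1000) = 7°C.
Deviation = OAT − ISA = -4 − 7 = -11°C.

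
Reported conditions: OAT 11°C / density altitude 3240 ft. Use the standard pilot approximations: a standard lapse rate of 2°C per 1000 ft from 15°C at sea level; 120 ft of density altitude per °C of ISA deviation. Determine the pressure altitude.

DA = PA + 120 × (OAT − (15 − 2·PA/1000)) = PA + 120·OAT − 1800 + 0.24·PA = 1.24·PA + 120·OAT − 1800.
So 1.24·PA = 3240 − 120 × 11 + 1800 = 3720.
PA = 3720 / 1.24 = 3000 ft.

3000 ft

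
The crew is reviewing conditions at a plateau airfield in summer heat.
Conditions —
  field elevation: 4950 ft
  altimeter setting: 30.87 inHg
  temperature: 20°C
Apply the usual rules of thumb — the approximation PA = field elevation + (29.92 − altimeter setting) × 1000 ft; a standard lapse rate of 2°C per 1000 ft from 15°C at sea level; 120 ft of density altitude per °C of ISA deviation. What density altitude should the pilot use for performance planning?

Pressure altitude = 4950 + (29.92 − 30.87) × 1000 = 4950 + (-950) = 4000 ft.
ISA temperature at 4000 ft = 15 − 2 × (4000/1000) = 7°C.
ISA deviation = 20 − 7 = +13°C.
Density altitude = 4000 + 120 × (13) = 5560 ft.

5560 ft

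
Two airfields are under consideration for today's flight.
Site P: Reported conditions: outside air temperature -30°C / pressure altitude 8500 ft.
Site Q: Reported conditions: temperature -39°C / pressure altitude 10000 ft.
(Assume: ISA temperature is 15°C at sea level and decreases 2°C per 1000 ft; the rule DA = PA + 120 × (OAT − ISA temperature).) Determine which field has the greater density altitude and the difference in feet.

Site Q by 780 ft

Site P: ISA temp = -2°C, deviation -28°C, DA = 8500 + 120 × (-28) = 5140 ft.
Site Q: ISA temp = -5°C, deviation -34°C, DA = 10000 + 120 × (-34) = 5920 ft.
Site Q is higher by 5920 − 5140 = 780 ft.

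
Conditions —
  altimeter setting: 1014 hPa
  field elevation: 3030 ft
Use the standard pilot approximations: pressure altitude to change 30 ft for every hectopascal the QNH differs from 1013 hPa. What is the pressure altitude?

3000 ft

Pressure correction = (1013 − 1014) × 30 = -30 ft.
Pressure altitude = 3030 + (-30) = 3000 ft.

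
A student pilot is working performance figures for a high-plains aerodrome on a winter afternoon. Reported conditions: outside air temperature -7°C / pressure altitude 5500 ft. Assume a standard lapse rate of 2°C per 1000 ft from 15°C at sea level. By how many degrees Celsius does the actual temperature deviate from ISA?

ISA-11°C

ISA temperature at 5500 ft = 15 − 2 × (5500/1000) = 4°C.
Deviation = OAT − ISA = -7 − 4 = -11°C.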